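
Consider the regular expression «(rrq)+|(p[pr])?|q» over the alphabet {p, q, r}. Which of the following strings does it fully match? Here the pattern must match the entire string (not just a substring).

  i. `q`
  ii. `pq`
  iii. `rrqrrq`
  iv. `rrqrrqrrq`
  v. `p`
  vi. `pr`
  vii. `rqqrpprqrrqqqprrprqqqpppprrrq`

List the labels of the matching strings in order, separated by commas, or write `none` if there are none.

i → match
ii → no match
iii → match
iv → match
v → no match
vi → match
vii → no match

i, iii, iv, vi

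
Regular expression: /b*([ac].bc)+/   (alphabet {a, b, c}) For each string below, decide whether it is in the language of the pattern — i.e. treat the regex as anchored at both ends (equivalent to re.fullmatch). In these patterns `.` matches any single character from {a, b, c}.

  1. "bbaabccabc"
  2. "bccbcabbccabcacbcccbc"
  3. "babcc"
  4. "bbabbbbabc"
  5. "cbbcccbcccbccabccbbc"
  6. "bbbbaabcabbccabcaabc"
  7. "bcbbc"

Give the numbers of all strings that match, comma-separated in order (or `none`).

1, 2, 5, 6, 7

1 → match
2 → match
3 → no match — must end with "bc"
4 → no match
5 → match
6 → match
7 → match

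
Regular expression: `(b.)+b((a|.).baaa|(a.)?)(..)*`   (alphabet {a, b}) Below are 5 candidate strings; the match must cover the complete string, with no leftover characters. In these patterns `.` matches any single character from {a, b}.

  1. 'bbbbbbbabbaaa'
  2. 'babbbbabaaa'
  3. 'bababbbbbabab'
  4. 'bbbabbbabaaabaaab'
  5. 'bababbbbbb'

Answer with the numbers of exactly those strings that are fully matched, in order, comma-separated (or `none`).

1 → match
2 → match
3 → match
4 → match
5 → no match

1, 2, 3, 4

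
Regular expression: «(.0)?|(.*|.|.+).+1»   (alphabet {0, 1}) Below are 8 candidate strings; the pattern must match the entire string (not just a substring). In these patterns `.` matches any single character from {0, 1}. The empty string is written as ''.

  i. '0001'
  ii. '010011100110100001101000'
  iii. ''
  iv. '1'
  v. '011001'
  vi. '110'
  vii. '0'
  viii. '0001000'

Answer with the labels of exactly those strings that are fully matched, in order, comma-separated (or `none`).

i, iii, v

i → match
ii → no match
iii → match
iv → no match
v → match
vi → no match
vii → no match
viii → no match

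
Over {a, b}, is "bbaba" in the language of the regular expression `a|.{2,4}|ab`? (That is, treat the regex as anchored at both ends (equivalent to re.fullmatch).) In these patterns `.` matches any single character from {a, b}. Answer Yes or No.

No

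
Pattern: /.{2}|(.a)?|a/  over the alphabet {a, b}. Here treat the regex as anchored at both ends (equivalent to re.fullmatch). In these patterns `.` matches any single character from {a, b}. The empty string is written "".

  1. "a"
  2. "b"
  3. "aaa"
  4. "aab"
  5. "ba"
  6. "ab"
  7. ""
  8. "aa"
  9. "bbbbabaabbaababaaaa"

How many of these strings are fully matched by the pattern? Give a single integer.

1 → match
2 → no match
3 → no match
4 → no match
5 → match
6 → match
7 → match
8 → match
9 → no match
Total matched: 5

5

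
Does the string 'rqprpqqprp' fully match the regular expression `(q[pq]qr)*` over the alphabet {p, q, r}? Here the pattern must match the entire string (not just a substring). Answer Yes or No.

No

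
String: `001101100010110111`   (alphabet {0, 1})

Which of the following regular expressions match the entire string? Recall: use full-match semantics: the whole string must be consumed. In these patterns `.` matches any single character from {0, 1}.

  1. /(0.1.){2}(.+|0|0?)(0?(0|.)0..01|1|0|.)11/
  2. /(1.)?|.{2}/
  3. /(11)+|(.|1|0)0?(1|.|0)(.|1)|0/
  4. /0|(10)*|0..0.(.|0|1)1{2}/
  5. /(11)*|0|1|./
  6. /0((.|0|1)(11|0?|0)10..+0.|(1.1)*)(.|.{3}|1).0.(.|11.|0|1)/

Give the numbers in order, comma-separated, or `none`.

1

1 → match
2 → no match
3 → no match
4 → no match
5 → no match
6 → no match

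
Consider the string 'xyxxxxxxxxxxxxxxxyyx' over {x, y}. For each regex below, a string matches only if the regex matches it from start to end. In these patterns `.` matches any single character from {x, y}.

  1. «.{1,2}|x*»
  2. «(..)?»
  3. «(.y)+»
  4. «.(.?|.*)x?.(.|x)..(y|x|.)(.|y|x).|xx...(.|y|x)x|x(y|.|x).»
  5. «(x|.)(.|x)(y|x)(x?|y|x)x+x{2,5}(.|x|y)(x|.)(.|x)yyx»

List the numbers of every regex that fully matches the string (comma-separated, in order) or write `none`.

1 → no match
2 → no match
3 → no match — must end with 'y'
4 → match
5 → match

4, 5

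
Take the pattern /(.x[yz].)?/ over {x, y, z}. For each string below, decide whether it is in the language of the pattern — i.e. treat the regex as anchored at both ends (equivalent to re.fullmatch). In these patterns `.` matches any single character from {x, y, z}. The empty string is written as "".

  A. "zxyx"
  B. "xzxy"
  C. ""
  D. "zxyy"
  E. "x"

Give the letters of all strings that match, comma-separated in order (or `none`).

A → match
B → no match
C → match
D → match
E → no match

A, C, D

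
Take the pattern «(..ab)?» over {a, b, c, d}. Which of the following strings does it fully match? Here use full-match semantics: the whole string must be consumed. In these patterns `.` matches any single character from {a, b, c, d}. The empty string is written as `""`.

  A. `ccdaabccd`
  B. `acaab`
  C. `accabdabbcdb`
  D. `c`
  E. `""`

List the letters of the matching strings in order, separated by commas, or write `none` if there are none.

E

A → no match
B → no match
C → no match
D → no match
E → match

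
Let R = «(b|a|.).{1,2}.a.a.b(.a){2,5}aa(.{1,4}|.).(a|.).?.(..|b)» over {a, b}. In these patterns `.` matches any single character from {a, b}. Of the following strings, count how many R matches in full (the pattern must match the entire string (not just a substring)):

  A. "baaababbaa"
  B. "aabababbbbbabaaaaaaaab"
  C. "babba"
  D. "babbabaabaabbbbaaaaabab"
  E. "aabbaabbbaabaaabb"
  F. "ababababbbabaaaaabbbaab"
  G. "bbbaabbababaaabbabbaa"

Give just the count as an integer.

A → no match
B → no match
C → no match
D → no match
E → no match
F → match
G → no match
Total matched: 1

1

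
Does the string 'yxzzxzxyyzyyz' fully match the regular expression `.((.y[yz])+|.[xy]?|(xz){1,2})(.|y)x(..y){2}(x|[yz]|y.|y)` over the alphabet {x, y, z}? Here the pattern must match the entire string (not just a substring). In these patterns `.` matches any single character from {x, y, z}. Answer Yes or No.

Yes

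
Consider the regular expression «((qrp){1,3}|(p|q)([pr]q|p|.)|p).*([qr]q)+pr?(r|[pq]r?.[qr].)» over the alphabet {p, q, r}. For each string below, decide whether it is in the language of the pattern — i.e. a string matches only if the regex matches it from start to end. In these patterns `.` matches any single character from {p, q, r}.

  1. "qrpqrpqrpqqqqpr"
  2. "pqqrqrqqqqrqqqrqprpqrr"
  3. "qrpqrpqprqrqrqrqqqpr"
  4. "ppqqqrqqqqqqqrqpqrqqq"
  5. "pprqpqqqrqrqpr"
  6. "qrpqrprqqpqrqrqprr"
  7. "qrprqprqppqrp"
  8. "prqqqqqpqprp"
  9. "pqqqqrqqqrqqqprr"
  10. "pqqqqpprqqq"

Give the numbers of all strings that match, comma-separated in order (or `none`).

1, 2, 3, 4, 5, 6, 7, 8, 9, 10

1 → match
2 → match
3 → match
4 → match
5 → match
6 → match
7 → match
8. "prqqqqqpqprp" → match
9 → match
10. "pqqqqpprqqq" → match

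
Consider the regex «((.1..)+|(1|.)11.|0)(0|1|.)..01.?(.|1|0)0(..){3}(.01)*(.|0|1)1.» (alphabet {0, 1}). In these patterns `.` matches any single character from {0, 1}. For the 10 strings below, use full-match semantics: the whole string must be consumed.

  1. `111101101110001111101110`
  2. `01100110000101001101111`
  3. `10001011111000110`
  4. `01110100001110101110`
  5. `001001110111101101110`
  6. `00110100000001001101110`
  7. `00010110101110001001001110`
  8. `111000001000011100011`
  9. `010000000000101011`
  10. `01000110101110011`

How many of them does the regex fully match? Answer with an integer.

8

1 → match
2 → match
3 → no match
4 → match
5 → match
6 → match
7 → match
8 → match
9 → no match
10 → match
Total matched: 8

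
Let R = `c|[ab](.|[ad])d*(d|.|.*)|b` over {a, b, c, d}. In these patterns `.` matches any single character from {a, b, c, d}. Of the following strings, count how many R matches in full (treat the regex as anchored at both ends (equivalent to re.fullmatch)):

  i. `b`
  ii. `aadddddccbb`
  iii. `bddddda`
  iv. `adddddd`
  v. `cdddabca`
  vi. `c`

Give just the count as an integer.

5

i → match
ii → match
iii → match
iv → match
v → no match
vi → match
Total matched: 5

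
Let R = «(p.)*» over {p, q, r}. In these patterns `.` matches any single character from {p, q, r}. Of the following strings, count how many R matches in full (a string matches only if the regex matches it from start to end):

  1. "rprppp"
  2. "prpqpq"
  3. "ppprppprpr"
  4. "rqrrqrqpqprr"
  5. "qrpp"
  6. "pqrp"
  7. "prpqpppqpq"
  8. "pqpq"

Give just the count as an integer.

4

1. "rprppp" → no match
2. "prpqpq" → match
3. "ppprppprpr" → match
4. "rqrrqrqpqprr" → no match
5. "qrpp" → no match
6. "pqrp" → no match
7. "prpqpppqpq" → match
8. "pqpq" → match
Total matched: 4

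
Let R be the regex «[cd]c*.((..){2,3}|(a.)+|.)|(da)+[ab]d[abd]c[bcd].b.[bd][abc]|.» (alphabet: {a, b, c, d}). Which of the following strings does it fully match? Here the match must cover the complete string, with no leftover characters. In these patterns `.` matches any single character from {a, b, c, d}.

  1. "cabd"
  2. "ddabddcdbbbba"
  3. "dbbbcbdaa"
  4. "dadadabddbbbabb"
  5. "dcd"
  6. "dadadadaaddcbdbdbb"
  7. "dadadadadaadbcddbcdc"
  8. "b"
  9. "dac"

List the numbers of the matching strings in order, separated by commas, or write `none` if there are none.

1. "cabd" → no match
2 → no match
3. "dbbbcbdaa" → no match
4 → no match
5. "dcd" → match
6 → match
7 → match
8. "b" → match
9. "dac" → match

5, 6, 7, 8, 9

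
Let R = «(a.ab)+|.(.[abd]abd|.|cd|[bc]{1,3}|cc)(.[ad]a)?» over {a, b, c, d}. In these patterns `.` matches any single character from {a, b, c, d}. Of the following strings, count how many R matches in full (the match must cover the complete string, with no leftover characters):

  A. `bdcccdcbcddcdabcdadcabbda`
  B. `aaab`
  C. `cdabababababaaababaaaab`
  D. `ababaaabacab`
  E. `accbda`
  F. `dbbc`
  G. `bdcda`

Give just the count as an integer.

5

A → no match
B. `aaab` → match
C → no match
D. `ababaaabacab` → match
E. `accbda` → match
F. `dbbc` → match
G. `bdcda` → match
Total matched: 5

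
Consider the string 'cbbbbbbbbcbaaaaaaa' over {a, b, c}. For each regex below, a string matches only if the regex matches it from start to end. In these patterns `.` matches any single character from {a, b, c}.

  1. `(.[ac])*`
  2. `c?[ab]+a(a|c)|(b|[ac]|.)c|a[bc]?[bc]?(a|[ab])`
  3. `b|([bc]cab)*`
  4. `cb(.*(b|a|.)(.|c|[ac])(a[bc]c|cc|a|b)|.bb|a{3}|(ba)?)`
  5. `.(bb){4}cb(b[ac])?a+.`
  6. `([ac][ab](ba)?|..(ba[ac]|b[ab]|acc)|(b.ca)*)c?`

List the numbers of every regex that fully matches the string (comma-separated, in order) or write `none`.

1 → no match
2 → no match
3 → no match
4 → match
5 → match
6 → no match

4, 5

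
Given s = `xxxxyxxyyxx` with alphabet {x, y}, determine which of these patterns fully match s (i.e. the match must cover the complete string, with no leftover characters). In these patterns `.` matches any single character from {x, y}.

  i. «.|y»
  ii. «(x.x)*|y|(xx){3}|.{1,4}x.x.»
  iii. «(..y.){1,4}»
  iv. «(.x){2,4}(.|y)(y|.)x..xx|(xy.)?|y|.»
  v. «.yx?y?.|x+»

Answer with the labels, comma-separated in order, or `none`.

i → no match
ii → no match
iii → no match
iv → match
v → no match

iv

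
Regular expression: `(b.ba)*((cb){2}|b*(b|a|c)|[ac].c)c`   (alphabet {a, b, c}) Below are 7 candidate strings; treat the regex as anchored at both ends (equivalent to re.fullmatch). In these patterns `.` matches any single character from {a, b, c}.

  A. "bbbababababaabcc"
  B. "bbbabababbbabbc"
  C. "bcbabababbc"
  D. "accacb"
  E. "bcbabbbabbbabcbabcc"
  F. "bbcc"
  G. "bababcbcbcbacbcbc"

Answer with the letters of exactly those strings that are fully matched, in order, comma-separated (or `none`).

A → match
B → match
C → match
D → no match — must end with "c"
E → match
F → match
G → no match

A, B, C, E, F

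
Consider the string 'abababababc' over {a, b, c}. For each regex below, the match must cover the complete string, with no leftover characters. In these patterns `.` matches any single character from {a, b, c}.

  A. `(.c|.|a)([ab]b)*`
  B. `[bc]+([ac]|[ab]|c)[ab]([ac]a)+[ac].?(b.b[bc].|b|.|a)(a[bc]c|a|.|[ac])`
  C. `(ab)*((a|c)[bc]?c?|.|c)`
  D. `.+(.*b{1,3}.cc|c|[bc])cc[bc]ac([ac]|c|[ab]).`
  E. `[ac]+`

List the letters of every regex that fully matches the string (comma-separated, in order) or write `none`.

A → no match
B → no match
C → match
D → no match
E → no match

C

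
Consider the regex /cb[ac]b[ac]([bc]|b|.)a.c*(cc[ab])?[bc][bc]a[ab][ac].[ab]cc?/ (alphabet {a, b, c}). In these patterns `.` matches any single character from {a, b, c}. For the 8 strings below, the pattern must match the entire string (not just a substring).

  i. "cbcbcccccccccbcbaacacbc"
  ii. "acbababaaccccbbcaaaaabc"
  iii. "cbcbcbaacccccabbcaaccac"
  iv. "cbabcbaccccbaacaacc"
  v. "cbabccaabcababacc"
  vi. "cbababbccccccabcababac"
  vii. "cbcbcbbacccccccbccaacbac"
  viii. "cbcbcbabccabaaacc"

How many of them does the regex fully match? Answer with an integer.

3

i → no match
ii → no match — must start with "cb"
iii → no match
iv → match
v → match
vi → no match
vii → no match
viii → match
Total matched: 3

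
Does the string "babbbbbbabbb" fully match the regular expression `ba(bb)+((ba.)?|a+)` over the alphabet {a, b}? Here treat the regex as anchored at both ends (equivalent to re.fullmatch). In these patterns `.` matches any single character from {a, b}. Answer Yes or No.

No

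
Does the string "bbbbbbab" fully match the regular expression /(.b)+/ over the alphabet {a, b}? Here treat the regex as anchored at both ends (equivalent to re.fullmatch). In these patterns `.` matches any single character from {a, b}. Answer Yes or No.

Yes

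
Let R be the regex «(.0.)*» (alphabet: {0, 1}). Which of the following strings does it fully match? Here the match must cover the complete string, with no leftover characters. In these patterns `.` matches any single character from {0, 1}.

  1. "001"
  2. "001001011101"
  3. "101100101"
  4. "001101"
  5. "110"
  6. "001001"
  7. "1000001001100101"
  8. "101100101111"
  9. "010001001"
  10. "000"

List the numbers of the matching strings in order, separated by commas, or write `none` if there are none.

1, 3, 4, 6, 10

1 → match
2 → no match
3 → match
4 → match
5 → no match
6 → match
7 → no match
8 → no match
9 → no match
10 → match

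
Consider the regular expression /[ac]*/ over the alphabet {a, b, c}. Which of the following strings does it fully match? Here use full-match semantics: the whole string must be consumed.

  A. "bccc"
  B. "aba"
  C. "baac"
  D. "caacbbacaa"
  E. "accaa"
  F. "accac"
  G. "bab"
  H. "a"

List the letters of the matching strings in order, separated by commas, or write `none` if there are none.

A → no match
B → no match
C → no match
D → no match
E → match
F → match
G → no match
H → match

E, F, H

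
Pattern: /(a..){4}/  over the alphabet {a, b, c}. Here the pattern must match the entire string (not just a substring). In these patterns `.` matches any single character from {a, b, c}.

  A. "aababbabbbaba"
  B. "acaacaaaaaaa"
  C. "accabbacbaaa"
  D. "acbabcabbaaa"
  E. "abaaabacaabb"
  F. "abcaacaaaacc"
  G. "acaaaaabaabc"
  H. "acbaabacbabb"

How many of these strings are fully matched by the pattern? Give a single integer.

A → no match
B → match
C → match
D → match
E → match
F → match
G → match
H → match
Total matched: 7

7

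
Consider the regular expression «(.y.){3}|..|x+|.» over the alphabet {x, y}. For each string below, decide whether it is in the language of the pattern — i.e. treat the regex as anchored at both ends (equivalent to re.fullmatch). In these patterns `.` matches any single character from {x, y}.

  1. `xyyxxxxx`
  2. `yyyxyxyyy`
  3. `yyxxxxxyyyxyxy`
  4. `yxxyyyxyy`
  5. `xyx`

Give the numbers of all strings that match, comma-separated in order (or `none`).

1. `xyyxxxxx` → no match
2. `yyyxyxyyy` → match
3 → no match
4. `yxxyyyxyy` → no match
5. `xyx` → no match

2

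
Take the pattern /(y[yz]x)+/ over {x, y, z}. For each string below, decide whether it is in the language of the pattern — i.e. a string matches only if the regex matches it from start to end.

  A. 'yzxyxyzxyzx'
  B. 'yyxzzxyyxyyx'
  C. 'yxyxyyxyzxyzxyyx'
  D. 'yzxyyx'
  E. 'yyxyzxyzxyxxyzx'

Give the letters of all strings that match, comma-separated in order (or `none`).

A → no match
B → no match
C → no match
D → match
E → no match

D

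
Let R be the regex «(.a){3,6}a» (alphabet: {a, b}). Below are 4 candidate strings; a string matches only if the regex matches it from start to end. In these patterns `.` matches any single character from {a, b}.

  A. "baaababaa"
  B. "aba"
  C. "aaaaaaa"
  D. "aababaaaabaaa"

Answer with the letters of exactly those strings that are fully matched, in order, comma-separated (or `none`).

A. "baaababaa" → match
B. "aba" → no match — must end with "aa"
C. "aaaaaaa" → match
D → no match

A, C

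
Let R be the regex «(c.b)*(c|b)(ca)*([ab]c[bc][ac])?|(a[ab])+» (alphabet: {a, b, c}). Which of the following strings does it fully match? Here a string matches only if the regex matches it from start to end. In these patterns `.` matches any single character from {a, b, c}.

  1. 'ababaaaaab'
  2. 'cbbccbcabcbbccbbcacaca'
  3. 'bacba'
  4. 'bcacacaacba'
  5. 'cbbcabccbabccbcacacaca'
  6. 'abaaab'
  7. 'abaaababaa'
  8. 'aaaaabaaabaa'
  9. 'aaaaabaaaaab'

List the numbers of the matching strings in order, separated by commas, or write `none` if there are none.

1, 2, 3, 4, 6, 7, 8, 9

1 → match
2 → match
3 → match
4 → match
5 → no match
6 → match
7 → match
8 → match
9 → match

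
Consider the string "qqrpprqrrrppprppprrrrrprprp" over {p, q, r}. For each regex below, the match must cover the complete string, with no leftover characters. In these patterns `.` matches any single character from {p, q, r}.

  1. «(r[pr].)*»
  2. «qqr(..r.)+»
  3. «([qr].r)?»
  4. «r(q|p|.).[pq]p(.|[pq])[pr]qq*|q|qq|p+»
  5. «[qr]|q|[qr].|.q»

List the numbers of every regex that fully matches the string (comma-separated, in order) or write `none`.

1 → no match
2 → match
3 → no match
4 → no match
5 → no match

2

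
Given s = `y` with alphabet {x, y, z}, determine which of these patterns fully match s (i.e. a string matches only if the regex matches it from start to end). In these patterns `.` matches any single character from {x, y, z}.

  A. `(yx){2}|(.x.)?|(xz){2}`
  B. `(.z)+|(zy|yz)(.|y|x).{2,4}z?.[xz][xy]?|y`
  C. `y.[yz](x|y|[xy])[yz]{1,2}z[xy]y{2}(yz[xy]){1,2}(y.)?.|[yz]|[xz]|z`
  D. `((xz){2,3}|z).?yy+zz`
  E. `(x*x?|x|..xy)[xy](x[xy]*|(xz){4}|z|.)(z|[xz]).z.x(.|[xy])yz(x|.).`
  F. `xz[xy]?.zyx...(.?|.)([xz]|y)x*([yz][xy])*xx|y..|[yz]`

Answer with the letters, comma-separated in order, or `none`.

B, C, F

A → no match
B → match
C → match
D → no match — must end with `yzz`
E → no match
F → match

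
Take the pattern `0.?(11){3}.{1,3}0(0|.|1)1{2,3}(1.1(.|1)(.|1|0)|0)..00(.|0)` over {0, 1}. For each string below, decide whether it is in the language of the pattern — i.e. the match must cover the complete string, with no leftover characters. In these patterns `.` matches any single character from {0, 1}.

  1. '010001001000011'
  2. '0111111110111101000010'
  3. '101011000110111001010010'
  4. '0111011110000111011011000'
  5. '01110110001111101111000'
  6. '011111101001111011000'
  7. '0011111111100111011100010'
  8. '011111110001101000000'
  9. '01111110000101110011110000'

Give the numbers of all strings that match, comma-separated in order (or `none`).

6

1 → no match
2 → no match
3 → no match — must start with '0'
4 → no match
5 → no match
6 → match
7 → no match
8 → no match
9 → no match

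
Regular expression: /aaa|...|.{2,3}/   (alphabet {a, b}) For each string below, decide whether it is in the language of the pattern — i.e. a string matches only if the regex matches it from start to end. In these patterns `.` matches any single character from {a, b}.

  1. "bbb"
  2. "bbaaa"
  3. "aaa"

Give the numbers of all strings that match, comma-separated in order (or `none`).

1, 3

1. "bbb" → match
2. "bbaaa" → no match
3. "aaa" → match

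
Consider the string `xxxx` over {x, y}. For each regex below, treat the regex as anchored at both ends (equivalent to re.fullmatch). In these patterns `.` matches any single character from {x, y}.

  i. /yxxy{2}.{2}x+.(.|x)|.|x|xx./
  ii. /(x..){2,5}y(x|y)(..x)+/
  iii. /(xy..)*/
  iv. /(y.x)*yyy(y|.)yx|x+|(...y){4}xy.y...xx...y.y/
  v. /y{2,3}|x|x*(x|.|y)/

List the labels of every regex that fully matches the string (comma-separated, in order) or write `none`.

iv, v

i → no match
ii → no match
iii → no match
iv → match
v → match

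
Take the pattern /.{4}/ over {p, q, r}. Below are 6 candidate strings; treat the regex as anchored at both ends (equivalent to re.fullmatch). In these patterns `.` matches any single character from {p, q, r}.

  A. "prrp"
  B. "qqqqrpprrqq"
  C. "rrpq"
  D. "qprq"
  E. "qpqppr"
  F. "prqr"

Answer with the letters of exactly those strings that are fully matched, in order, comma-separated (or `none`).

A, C, D, F

A → match
B → no match
C → match
D → match
E → no match
F → match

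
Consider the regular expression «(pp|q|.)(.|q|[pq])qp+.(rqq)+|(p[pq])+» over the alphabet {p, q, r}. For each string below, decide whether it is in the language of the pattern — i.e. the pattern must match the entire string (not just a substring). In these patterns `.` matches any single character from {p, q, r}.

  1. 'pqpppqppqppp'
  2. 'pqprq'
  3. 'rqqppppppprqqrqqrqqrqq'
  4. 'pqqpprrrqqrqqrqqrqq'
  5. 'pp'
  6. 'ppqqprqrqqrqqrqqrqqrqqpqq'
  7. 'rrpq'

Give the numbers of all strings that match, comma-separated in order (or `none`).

3, 5

1 → no match
2 → no match
3 → match
4 → no match
5 → match
6 → no match
7 → no match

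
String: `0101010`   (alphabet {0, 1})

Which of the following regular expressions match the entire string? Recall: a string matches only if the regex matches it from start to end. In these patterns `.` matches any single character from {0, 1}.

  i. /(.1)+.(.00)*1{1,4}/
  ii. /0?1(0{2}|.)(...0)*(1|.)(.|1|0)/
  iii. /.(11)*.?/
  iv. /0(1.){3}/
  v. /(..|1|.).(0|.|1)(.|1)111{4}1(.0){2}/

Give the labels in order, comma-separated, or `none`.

i → no match — must end with `1`
ii → no match
iii → no match
iv → match
v → no match

iv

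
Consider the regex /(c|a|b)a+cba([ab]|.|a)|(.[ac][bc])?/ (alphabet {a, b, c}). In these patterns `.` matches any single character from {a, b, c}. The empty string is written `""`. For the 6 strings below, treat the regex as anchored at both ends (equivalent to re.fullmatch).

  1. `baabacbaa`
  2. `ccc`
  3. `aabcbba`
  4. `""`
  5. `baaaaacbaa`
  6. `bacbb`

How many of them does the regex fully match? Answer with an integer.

1 → no match
2 → match
3 → no match
4 → match
5 → match
6 → no match
Total matched: 3

3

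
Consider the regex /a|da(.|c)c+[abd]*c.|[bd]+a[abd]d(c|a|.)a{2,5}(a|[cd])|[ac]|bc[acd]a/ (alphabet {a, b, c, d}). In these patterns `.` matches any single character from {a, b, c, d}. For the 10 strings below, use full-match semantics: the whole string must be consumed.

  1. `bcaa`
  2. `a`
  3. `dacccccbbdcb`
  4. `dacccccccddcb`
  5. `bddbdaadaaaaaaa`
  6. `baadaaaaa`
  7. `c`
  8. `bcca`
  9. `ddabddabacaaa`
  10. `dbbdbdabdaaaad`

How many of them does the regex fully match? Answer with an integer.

1 → match
2 → match
3 → match
4 → match
5 → match
6 → match
7 → match
8 → match
9 → no match
10 → match
Total matched: 9

9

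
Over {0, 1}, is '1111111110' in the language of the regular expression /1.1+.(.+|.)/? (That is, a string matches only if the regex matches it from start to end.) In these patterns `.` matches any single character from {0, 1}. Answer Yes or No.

Yes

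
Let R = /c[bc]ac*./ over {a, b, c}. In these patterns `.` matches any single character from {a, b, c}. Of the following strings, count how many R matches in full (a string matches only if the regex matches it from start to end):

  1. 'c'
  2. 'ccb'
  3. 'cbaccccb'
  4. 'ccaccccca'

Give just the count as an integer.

2

1 → no match
2 → no match
3 → match
4 → match
Total matched: 2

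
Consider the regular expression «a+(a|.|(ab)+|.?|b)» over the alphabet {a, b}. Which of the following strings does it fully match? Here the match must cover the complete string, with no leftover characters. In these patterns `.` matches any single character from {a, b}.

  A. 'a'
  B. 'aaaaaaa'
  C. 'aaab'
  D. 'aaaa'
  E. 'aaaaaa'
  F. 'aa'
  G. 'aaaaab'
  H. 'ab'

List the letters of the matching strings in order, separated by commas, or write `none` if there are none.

A, B, C, D, E, F, G, H

A → match
B → match
C → match
D → match
E → match
F → match
G → match
H → match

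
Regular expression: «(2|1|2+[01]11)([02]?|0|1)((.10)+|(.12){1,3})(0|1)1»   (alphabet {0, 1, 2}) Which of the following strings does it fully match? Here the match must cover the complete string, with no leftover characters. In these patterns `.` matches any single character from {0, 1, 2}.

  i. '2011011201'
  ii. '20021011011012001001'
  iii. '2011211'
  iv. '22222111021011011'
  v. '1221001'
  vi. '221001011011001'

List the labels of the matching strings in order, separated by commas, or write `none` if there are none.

i → match
ii → no match
iii → match
iv → match
v → match
vi → match

i, iii, iv, v, vi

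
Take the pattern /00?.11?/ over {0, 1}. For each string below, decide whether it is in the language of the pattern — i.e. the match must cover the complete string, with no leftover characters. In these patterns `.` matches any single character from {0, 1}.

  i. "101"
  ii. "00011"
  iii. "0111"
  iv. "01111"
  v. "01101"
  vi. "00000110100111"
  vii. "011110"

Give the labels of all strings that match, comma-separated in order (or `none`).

i. "101" → no match — must start with "0"
ii. "00011" → match
iii. "0111" → match
iv. "01111" → no match
v. "01101" → no match
vi → no match
vii. "011110" → no match

ii, iii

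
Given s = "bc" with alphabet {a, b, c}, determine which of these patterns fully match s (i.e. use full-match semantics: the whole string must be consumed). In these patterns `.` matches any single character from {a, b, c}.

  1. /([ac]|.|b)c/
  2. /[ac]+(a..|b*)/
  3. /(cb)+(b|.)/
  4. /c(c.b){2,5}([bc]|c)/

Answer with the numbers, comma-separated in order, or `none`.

1

1 → match
2 → no match
3 → no match — must start with "cb"
4 → no match — must start with "cc"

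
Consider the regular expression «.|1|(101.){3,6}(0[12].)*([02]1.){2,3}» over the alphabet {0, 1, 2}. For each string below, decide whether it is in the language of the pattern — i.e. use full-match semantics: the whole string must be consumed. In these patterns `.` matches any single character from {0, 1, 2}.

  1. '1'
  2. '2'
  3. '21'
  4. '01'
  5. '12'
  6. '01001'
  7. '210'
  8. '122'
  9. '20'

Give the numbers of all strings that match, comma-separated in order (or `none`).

1, 2

1 → match
2 → match
3 → no match
4 → no match
5 → no match
6 → no match
7 → no match
8 → no match
9 → no match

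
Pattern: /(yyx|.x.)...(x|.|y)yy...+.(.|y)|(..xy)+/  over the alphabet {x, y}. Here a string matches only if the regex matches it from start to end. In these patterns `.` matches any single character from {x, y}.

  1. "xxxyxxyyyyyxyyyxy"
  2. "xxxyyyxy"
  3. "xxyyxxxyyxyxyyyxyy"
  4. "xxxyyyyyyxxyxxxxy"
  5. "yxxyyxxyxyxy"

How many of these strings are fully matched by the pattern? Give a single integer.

1 → match
2. "xxxyyyxy" → match
3 → match
4 → match
5. "yxxyyxxyxyxy" → match
Total matched: 5

5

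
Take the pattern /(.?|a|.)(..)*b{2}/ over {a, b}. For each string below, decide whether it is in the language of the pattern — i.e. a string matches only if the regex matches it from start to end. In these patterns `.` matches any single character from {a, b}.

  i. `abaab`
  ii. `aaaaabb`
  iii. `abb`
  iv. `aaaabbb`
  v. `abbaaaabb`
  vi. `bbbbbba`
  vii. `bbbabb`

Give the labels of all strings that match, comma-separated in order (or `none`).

i → no match
ii → match
iii → match
iv → match
v → match
vi → no match — must end with `b`
vii → match

ii, iii, iv, v, vii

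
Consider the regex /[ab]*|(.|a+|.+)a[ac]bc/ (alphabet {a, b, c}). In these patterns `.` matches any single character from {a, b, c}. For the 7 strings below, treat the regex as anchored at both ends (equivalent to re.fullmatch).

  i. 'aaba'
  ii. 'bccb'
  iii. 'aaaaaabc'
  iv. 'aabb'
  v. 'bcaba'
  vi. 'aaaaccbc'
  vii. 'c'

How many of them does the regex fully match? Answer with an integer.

i → match
ii → no match
iii → match
iv → match
v → no match
vi → no match
vii → no match
Total matched: 3

3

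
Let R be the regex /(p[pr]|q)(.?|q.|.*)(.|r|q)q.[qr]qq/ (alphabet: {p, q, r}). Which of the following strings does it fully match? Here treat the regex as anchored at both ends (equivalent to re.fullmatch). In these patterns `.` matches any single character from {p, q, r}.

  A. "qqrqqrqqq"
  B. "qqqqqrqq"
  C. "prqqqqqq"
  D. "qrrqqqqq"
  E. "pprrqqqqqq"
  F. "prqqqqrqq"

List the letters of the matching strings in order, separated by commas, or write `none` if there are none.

A → match
B → match
C → match
D → match
E → match
F → match

A, B, C, D, E, F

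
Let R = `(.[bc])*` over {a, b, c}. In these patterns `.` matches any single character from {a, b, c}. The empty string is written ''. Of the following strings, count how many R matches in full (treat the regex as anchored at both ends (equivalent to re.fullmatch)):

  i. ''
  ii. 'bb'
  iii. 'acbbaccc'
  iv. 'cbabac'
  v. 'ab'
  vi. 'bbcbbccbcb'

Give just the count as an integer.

i. '' → match
ii. 'bb' → match
iii. 'acbbaccc' → match
iv. 'cbabac' → match
v. 'ab' → match
vi. 'bbcbbccbcb' → match
Total matched: 6

6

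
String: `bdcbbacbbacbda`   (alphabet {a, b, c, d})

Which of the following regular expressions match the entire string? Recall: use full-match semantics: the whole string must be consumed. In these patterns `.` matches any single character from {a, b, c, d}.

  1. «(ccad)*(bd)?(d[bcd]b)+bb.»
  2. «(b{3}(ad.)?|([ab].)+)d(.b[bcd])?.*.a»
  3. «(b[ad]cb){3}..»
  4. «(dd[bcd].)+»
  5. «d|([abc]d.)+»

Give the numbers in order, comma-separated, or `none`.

1 → no match
2 → no match
3 → match
4 → no match — must start with `dd`
5 → no match

3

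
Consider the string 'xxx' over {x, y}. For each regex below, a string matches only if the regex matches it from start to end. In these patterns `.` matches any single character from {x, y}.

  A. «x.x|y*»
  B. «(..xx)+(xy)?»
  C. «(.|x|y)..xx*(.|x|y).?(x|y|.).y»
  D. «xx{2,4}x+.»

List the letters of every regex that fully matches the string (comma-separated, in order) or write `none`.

A → match
B → no match
C → no match — must end with 'y'
D → no match

A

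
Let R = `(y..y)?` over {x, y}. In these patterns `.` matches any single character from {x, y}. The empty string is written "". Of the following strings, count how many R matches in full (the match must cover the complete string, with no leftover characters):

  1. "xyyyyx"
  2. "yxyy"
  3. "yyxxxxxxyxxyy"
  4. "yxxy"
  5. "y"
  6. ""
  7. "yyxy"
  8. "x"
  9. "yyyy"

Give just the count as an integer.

1 → no match
2 → match
3 → no match
4 → match
5 → no match
6 → match
7 → match
8 → no match
9 → match
Total matched: 5

5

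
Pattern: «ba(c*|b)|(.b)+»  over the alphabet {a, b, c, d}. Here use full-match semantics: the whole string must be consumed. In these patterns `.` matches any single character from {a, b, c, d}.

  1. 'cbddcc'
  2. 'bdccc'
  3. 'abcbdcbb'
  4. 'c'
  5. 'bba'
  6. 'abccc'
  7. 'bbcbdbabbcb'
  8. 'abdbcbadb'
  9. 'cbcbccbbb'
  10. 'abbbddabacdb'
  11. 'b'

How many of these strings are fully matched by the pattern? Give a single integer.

0

1 → no match
2 → no match
3 → no match
4 → no match
5 → no match
6 → no match
7 → no match
8 → no match
9 → no match
10 → no match
11 → no match
Total matched: 0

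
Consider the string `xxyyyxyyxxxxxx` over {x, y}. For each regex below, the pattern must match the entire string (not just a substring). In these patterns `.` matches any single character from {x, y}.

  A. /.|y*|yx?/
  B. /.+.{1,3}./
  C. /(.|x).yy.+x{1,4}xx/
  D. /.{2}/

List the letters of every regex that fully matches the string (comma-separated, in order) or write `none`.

B, C

A → no match
B → match
C → match
D → no match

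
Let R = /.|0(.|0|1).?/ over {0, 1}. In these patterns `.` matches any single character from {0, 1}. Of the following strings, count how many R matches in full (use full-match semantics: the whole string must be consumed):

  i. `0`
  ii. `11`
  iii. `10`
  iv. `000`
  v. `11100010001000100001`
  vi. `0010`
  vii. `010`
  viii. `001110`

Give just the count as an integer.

3

i → match
ii → no match
iii → no match
iv → match
v → no match
vi → no match
vii → match
viii → no match
Total matched: 3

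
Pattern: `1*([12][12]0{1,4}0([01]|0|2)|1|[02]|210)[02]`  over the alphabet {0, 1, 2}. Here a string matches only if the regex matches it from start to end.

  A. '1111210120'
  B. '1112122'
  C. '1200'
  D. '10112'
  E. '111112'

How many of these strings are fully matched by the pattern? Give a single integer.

A → no match
B → no match
C → no match
D → no match
E → match
Total matched: 1

1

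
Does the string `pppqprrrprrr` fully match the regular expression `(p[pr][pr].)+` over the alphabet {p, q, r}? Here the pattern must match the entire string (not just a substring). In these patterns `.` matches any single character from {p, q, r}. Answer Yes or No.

Yes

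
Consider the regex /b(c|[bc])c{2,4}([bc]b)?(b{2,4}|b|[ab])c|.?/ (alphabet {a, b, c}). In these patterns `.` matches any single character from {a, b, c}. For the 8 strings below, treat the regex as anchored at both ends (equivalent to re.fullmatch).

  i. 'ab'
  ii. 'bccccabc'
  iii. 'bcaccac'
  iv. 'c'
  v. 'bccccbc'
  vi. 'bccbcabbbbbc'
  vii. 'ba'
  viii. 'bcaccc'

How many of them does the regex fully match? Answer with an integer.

2

i → no match
ii → no match
iii → no match
iv → match
v → match
vi → no match
vii → no match
viii → no match
Total matched: 2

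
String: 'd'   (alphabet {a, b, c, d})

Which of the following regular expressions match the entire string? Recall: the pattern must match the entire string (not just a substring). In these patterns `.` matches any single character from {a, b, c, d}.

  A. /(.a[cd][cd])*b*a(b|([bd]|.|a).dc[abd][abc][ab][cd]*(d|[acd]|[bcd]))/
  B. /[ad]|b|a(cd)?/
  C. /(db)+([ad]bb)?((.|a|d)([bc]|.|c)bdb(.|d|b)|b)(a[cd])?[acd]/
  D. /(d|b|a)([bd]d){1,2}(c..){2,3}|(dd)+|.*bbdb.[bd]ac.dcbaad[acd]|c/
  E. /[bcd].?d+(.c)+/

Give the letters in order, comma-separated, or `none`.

B

A → no match
B → match
C → no match — must start with 'db'
D → no match
E → no match — must end with 'c'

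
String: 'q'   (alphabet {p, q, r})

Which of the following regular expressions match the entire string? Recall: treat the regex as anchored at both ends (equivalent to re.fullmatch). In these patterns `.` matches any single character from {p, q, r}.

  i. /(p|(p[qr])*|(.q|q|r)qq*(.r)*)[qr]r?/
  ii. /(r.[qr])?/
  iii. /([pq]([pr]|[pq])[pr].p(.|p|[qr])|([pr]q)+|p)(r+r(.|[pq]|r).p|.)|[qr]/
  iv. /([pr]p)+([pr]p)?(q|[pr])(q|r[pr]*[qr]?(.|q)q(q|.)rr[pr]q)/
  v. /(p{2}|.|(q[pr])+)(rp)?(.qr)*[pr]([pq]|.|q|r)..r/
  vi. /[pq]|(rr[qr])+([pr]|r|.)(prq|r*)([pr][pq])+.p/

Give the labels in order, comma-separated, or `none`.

i, iii, vi

i → match
ii → no match
iii → match
iv → no match
v → no match — must end with 'r'
vi → match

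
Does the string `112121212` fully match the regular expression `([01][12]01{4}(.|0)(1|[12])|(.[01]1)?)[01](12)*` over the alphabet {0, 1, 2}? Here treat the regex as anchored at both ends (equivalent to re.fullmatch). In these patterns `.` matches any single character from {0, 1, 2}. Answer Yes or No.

Yes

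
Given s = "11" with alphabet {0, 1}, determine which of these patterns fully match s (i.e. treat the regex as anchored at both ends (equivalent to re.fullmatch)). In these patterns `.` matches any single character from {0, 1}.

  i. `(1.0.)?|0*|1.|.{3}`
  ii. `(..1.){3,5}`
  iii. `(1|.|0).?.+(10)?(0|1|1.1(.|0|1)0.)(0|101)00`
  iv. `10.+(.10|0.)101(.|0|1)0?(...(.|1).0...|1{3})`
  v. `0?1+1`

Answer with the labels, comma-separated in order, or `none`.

i, v

i → match
ii → no match
iii → no match — must end with "00"
iv → no match — must start with "10"
v → match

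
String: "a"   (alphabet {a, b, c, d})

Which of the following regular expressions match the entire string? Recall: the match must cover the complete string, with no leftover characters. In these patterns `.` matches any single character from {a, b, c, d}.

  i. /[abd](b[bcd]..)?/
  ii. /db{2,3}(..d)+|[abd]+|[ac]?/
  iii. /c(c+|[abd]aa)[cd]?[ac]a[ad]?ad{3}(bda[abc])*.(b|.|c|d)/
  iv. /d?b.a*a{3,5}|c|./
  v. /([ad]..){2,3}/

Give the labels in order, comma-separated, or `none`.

i → match
ii → match
iii → no match — must start with "c"
iv → match
v → no match

i, ii, iv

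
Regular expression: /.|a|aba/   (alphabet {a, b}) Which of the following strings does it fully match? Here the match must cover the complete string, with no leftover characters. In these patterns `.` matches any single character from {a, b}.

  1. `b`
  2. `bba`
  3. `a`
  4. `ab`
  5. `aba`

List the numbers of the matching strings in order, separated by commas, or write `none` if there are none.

1, 3, 5

1 → match
2 → no match
3 → match
4 → no match
5 → match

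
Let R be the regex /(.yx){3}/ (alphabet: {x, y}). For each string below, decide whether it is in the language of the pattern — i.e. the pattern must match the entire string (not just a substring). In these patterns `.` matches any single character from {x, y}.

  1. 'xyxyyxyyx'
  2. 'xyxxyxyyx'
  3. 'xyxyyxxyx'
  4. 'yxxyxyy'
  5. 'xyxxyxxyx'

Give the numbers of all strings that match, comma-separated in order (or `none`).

1, 2, 3, 5

1 → match
2 → match
3 → match
4 → no match — must end with 'yx'
5 → match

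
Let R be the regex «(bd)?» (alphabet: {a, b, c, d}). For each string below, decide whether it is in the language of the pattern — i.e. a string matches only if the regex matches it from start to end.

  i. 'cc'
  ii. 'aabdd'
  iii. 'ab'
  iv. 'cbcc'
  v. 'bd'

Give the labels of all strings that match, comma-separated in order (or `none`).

v

i. 'cc' → no match
ii. 'aabdd' → no match
iii. 'ab' → no match
iv. 'cbcc' → no match
v. 'bd' → match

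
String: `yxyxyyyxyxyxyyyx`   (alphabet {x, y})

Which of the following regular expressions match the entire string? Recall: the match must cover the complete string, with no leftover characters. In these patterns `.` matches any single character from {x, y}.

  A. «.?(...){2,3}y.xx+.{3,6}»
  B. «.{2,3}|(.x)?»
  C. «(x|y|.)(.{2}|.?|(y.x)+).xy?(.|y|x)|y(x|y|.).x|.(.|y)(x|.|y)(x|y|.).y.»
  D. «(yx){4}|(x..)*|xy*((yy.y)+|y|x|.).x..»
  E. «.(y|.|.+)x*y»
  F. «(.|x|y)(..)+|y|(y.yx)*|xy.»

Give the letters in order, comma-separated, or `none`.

F

A → no match
B → no match
C → no match
D → no match
E → no match — must end with `y`
F → match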